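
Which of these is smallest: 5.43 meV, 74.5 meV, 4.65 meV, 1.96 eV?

5.43 meV = 0.00543 eV
74.5 meV = 0.0745 eV
4.65 meV = 0.00465 eV
1.96 eV = 1.96 eV

4.65 meV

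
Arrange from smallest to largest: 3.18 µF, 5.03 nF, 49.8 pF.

3.18 µF = 0.00000318 F
5.03 nF = 0.00000000503 F
49.8 pF = 0.0000000000498 F

49.8 pF < 5.03 nF < 3.18 µF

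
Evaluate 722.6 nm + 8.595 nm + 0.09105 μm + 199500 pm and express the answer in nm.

1021.745 nm

In nm:
  722.6 nm → 722.6
  8.595 nm → 8.595
  0.09105 μm = 0.09105 × 10³ nm = 91.05
  199500 pm = 199500 × 10⁻³ nm = 199.5
Sum: 722.6 + 8.595 + 91.05 + 199.5 = 1021.745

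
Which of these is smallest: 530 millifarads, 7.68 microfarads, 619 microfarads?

7.68 microfarads

530 millifarads = 0.53 farads
7.68 microfarads = 0.00000768 farads
619 microfarads = 0.000619 farads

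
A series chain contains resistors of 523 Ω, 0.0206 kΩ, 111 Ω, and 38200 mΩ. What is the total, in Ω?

In Ω:
  523 Ω → 523
  0.0206 kΩ = 0.0206 × 10^3 Ω = 20.6
  111 Ω → 111
  38200 mΩ = 38200 × 10^-3 Ω = 38.2
Sum: 523 + 20.6 + 111 + 38.2 = 692.8

692.8 Ω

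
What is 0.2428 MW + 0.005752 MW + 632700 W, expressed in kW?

In kW:
  0.2428 MW = 0.2428e3 kW = 242.8
  0.005752 MW = 0.005752e3 kW = 5.752
  632700 W = 632700e-3 kW = 632.7
Sum: 242.8 + 5.752 + 632.7 = 881.252

881.252 kW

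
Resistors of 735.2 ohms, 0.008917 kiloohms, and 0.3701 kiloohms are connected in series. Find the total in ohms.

In ohms:
  735.2 ohms → 735.2
  0.008917 kiloohms = 0.008917 × 10^3 ohms = 8.917
  0.3701 kiloohms = 0.3701 × 10^3 ohms = 370.1
Sum: 735.2 + 8.917 + 370.1 = 1114.217

1114.217 ohms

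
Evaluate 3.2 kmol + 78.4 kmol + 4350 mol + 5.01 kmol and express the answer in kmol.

In kmol:
  3.2 kmol → 3.2
  78.4 kmol → 78.4
  4350 mol = 4350e-3 kmol = 4.35
  5.01 kmol → 5.01
Sum: 3.2 + 78.4 + 4.35 + 5.01 = 90.96

90.96 kmol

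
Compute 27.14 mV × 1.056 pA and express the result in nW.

0.00002865984 nW

27.14 × 10^-3 × 1.056 × 10^-12 = 28.65984 × 10^-15 W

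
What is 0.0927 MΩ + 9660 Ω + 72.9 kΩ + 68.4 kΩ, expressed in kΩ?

243.66 kΩ

In kΩ:
  0.0927 MΩ = 0.0927 × 10³ kΩ = 92.7
  9660 Ω = 9660 × 10⁻³ kΩ = 9.66
  72.9 kΩ → 72.9
  68.4 kΩ → 68.4
Sum: 92.7 + 9.66 + 72.9 + 68.4 = 243.66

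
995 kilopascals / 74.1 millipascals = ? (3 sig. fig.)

(995 × 10^3) / (74.1 × 10^-3) = 13.43 × 10^6

13400000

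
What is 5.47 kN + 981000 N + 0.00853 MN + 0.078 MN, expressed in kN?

1073 kN

In kN:
  5.47 kN → 5.47
  981000 N = 981000 × 10⁻³ kN = 981
  0.00853 MN = 0.00853 × 10³ kN = 8.53
  0.078 MN = 0.078 × 10³ kN = 78
Sum: 5.47 + 981 + 8.53 + 78 = 1073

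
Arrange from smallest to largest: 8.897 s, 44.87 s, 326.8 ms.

326.8 ms < 8.897 s < 44.87 s

8.897 s = 8.897 s
44.87 s = 44.87 s
326.8 ms = 0.3268 s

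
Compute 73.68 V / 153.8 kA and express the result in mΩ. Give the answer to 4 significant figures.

(73.68) / (153.8 × 10³) = 0.479064 × 10⁻³ Ω

0.4791 mΩ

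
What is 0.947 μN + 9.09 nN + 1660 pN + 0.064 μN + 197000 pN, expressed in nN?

1218.75 nN

In nN:
  0.947 μN = 0.947 × 10^3 nN = 947
  9.09 nN → 9.09
  1660 pN = 1660 × 10^-3 nN = 1.66
  0.064 μN = 0.064 × 10^3 nN = 64
  197000 pN = 197000 × 10^-3 nN = 197
Sum: 947 + 9.09 + 1.66 + 64 + 197 = 1218.75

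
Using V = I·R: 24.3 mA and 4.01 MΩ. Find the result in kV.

24.3 × 10⁻³ × 4.01 × 10⁶ = 97.443 × 10³ V

97.443 kV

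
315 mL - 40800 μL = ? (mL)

In mL:
  315 mL → 315
  40800 μL = 40800e-3 mL = 40.8
Difference: 315 - 40.8 = 274.2

274.2 mL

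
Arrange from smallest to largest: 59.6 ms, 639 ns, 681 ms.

639 ns < 59.6 ms < 681 ms

59.6 ms = 0.0596 s
639 ns = 0.000000639 s
681 ms = 0.681 s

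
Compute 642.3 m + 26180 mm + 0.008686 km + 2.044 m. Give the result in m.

679.21 m

In m:
  642.3 m → 642.3
  26180 mm = 26180e-3 m = 26.18
  0.008686 km = 0.008686e3 m = 8.686
  2.044 m → 2.044
Sum: 642.3 + 26.18 + 8.686 + 2.044 = 679.21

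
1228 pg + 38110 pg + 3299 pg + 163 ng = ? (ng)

In ng:
  1228 pg = 1228 × 10^-3 ng = 1.228
  38110 pg = 38110 × 10^-3 ng = 38.11
  3299 pg = 3299 × 10^-3 ng = 3.299
  163 ng → 163
Sum: 1.228 + 38.11 + 3.299 + 163 = 205.637

205.637 ng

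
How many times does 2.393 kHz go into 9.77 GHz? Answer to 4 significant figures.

4083000

(9.77 × 10⁹) / (2.393 × 10³) = 4.0827 × 10⁶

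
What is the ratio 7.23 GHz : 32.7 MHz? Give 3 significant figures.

(7.23e9) / (32.7e6) = 0.2211e3

221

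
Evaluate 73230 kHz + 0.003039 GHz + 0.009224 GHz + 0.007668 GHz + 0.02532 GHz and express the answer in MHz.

118.481 MHz

In MHz:
  73230 kHz = 73230e-3 MHz = 73.23
  0.003039 GHz = 0.003039e3 MHz = 3.039
  0.009224 GHz = 0.009224e3 MHz = 9.224
  0.007668 GHz = 0.007668e3 MHz = 7.668
  0.02532 GHz = 0.02532e3 MHz = 25.32
Sum: 73.23 + 3.039 + 9.224 + 7.668 + 25.32 = 118.481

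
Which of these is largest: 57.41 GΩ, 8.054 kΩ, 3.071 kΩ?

57.41 GΩ

57.41 GΩ = 57410000000 Ω
8.054 kΩ = 8054 Ω
3.071 kΩ = 3071 Ω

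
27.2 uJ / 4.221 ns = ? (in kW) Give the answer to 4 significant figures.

(27.2 × 10^-6) / (4.221 × 10^-9) = 6.44397 × 10^3 W

6.444 kW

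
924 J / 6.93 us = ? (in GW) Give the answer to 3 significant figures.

0.133 GW

(924) / (6.93e-6) = 133.33e6 W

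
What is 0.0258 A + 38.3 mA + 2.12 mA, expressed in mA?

In mA:
  0.0258 A = 0.0258e3 mA = 25.8
  38.3 mA → 38.3
  2.12 mA → 2.12
Sum: 25.8 + 38.3 + 2.12 = 66.22

66.22 mA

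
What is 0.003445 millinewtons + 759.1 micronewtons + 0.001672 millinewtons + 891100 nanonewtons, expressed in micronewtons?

1655.317 micronewtons

In micronewtons:
  0.003445 millinewtons = 0.003445e3 micronewtons = 3.445
  759.1 micronewtons → 759.1
  0.001672 millinewtons = 0.001672e3 micronewtons = 1.672
  891100 nanonewtons = 891100e-3 micronewtons = 891.1
Sum: 3.445 + 759.1 + 1.672 + 891.1 = 1655.317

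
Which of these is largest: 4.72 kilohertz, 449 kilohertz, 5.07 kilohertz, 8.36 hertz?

4.72 kilohertz = 4720 hertz
449 kilohertz = 449000 hertz
5.07 kilohertz = 5070 hertz
8.36 hertz = 8.36 hertz

449 kilohertz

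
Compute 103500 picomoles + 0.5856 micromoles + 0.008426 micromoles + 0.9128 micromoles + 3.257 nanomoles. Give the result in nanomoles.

In nanomoles:
  103500 picomoles = 103500e-3 nanomoles = 103.5
  0.5856 micromoles = 0.5856e3 nanomoles = 585.6
  0.008426 micromoles = 0.008426e3 nanomoles = 8.426
  0.9128 micromoles = 0.9128e3 nanomoles = 912.8
  3.257 nanomoles → 3.257
Sum: 103.5 + 585.6 + 8.426 + 912.8 + 3.257 = 1613.583

1613.583 nanomoles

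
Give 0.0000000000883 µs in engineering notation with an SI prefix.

88.3 as

= 88.3 × 10⁻¹⁸ s; 10⁻¹⁸ is atto.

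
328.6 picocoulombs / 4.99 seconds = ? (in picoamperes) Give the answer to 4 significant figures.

(328.6e-12) / (4.99) = 65.8517e-12 A

65.85 picoamperes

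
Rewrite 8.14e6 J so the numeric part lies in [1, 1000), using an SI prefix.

= 8.14e6 J; 1e6 is mega.

8.14 MJ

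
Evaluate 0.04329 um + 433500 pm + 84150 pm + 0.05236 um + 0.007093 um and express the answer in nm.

620.393 nm

In nm:
  0.04329 um = 0.04329e3 nm = 43.29
  433500 pm = 433500e-3 nm = 433.5
  84150 pm = 84150e-3 nm = 84.15
  0.05236 um = 0.05236e3 nm = 52.36
  0.007093 um = 0.007093e3 nm = 7.093
Sum: 43.29 + 433.5 + 84.15 + 52.36 + 7.093 = 620.393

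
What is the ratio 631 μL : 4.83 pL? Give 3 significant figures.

(631 × 10⁻⁶) / (4.83 × 10⁻¹²) = 130.6 × 10⁶

131000000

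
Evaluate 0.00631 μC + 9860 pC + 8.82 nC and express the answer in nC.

24.99 nC

In nC:
  0.00631 μC = 0.00631 × 10³ nC = 6.31
  9860 pC = 9860 × 10⁻³ nC = 9.86
  8.82 nC → 8.82
Sum: 6.31 + 9.86 + 8.82 = 24.99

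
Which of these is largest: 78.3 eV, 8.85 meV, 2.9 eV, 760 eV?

760 eV

78.3 eV = 78.3 eV
8.85 meV = 0.00885 eV
2.9 eV = 2.9 eV
760 eV = 760 eV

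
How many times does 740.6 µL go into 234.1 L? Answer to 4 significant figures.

(234.1) / (740.6 × 10^-6) = 0.3161 × 10^6

316100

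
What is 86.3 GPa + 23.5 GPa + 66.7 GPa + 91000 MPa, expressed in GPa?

In GPa:
  86.3 GPa → 86.3
  23.5 GPa → 23.5
  66.7 GPa → 66.7
  91000 MPa = 91000 × 10⁻³ GPa = 91
Sum: 86.3 + 23.5 + 66.7 + 91 = 267.5

267.5 GPa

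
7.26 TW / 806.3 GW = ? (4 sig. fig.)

(7.26 × 10^12) / (806.3 × 10^9) = 0.0090041 × 10^3

9.004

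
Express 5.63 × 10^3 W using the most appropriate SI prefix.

= 5.63 × 10^3 W; 10^3 is kilo.

5.63 kW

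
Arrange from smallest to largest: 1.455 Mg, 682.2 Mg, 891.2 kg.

891.2 kg < 1.455 Mg < 682.2 Mg

1.455 Mg = 1455000 g
682.2 Mg = 682200000 g
891.2 kg = 891200 g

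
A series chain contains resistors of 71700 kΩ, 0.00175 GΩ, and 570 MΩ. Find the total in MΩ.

643.45 MΩ

In MΩ:
  71700 kΩ = 71700 × 10⁻³ MΩ = 71.7
  0.00175 GΩ = 0.00175 × 10³ MΩ = 1.75
  570 MΩ → 570
Sum: 71.7 + 1.75 + 570 = 643.45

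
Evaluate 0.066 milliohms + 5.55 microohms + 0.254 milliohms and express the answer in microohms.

In microohms:
  0.066 milliohms = 0.066e3 microohms = 66
  5.55 microohms → 5.55
  0.254 milliohms = 0.254e3 microohms = 254
Sum: 66 + 5.55 + 254 = 325.55

325.55 microohms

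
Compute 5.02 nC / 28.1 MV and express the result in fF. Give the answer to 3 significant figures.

(5.02 × 10⁻⁹) / (28.1 × 10⁶) = 0.17865 × 10⁻¹⁵ F

0.179 fF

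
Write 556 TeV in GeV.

tera = 10¹², giga = 10⁹; factor is 10³.
556 × 10³ = 556000

556000 GeV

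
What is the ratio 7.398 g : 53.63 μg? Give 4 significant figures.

137900

(7.398) / (53.63 × 10⁻⁶) = 0.13795 × 10⁶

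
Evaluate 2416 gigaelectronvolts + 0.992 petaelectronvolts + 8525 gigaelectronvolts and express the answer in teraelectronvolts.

In teraelectronvolts:
  2416 gigaelectronvolts = 2416 × 10^-3 teraelectronvolts = 2.416
  0.992 petaelectronvolts = 0.992 × 10^3 teraelectronvolts = 992
  8525 gigaelectronvolts = 8525 × 10^-3 teraelectronvolts = 8.525
Sum: 2.416 + 992 + 8.525 = 1002.941

1002.941 teraelectronvolts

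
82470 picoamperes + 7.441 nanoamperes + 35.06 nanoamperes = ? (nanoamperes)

In nanoamperes:
  82470 picoamperes = 82470 × 10^-3 nanoamperes = 82.47
  7.441 nanoamperes → 7.441
  35.06 nanoamperes → 35.06
Sum: 82.47 + 7.441 + 35.06 = 124.971

124.971 nanoamperes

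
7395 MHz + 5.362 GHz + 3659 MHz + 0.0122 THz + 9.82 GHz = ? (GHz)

In GHz:
  7395 MHz = 7395e-3 GHz = 7.395
  5.362 GHz → 5.362
  3659 MHz = 3659e-3 GHz = 3.659
  0.0122 THz = 0.0122e3 GHz = 12.2
  9.82 GHz → 9.82
Sum: 7.395 + 5.362 + 3.659 + 12.2 + 9.82 = 38.436

38.436 GHz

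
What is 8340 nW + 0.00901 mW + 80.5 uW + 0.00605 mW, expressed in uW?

In uW:
  8340 nW = 8340 × 10⁻³ uW = 8.34
  0.00901 mW = 0.00901 × 10³ uW = 9.01
  80.5 uW → 80.5
  0.00605 mW = 0.00605 × 10³ uW = 6.05
Sum: 8.34 + 9.01 + 80.5 + 6.05 = 103.9

103.9 uW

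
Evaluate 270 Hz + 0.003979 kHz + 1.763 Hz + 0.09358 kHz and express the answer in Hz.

369.322 Hz

In Hz:
  270 Hz → 270
  0.003979 kHz = 0.003979 × 10^3 Hz = 3.979
  1.763 Hz → 1.763
  0.09358 kHz = 0.09358 × 10^3 Hz = 93.58
Sum: 270 + 3.979 + 1.763 + 93.58 = 369.322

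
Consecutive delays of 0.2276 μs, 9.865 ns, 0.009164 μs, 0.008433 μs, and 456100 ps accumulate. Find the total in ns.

711.162 ns

In ns:
  0.2276 μs = 0.2276 × 10^3 ns = 227.6
  9.865 ns → 9.865
  0.009164 μs = 0.009164 × 10^3 ns = 9.164
  0.008433 μs = 0.008433 × 10^3 ns = 8.433
  456100 ps = 456100 × 10^-3 ns = 456.1
Sum: 227.6 + 9.865 + 9.164 + 8.433 + 456.1 = 711.162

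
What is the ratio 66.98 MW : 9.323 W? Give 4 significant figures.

7184000

(66.98 × 10⁶) / (9.323) = 7.1844 × 10⁶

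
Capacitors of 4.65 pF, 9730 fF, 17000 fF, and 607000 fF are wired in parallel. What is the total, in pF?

In pF:
  4.65 pF → 4.65
  9730 fF = 9730 × 10^-3 pF = 9.73
  17000 fF = 17000 × 10^-3 pF = 17
  607000 fF = 607000 × 10^-3 pF = 607
Sum: 4.65 + 9.73 + 17 + 607 = 638.38

638.38 pF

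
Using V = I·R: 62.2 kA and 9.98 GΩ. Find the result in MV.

62.2 × 10^3 × 9.98 × 10^9 = 620.756 × 10^12 V

620756000 MV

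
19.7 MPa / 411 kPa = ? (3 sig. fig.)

47.9

(19.7 × 10^6) / (411 × 10^3) = 0.04793 × 10^3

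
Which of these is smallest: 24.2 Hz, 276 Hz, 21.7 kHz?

24.2 Hz

24.2 Hz = 24.2 Hz
276 Hz = 276 Hz
21.7 kHz = 21700 Hz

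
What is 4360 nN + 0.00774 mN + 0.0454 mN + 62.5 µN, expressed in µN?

In µN:
  4360 nN = 4360 × 10^-3 µN = 4.36
  0.00774 mN = 0.00774 × 10^3 µN = 7.74
  0.0454 mN = 0.0454 × 10^3 µN = 45.4
  62.5 µN → 62.5
Sum: 4.36 + 7.74 + 45.4 + 62.5 = 120

120 µN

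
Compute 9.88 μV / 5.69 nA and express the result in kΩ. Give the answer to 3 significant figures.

(9.88 × 10⁻⁶) / (5.69 × 10⁻⁹) = 1.7364 × 10³ Ω

1.74 kΩ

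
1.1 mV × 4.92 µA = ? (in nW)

1.1 × 10⁻³ × 4.92 × 10⁻⁶ = 5.412 × 10⁻⁹ W

5.412 nW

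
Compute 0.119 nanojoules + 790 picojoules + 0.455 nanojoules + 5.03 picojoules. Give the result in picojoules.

1369.03 picojoules

In picojoules:
  0.119 nanojoules = 0.119 × 10^3 picojoules = 119
  790 picojoules → 790
  0.455 nanojoules = 0.455 × 10^3 picojoules = 455
  5.03 picojoules → 5.03
Sum: 119 + 790 + 455 + 5.03 = 1369.03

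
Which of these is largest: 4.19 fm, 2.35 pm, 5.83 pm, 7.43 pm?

7.43 pm

4.19 fm = 0.00000000000000419 m
2.35 pm = 0.00000000000235 m
5.83 pm = 0.00000000000583 m
7.43 pm = 0.00000000000743 m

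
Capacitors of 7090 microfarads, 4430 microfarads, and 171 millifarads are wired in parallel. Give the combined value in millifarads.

182.52 millifarads

In millifarads:
  7090 microfarads = 7090 × 10⁻³ millifarads = 7.09
  4430 microfarads = 4430 × 10⁻³ millifarads = 4.43
  171 millifarads → 171
Sum: 7.09 + 4.43 + 171 = 182.52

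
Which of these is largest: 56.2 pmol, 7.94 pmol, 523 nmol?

56.2 pmol = 0.0000000000562 mol
7.94 pmol = 0.00000000000794 mol
523 nmol = 0.000000523 mol

523 nmol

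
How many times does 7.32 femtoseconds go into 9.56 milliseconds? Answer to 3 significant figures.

(9.56e-3) / (7.32e-15) = 1.306e12

1310000000000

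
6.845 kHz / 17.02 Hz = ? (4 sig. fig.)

402.2

(6.845 × 10³) / (17.02) = 0.40217 × 10³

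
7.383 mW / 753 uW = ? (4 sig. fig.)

(7.383e-3) / (753e-6) = 0.0098048e3

9.805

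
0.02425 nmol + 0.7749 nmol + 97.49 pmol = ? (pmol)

896.64 pmol

In pmol:
  0.02425 nmol = 0.02425e3 pmol = 24.25
  0.7749 nmol = 0.7749e3 pmol = 774.9
  97.49 pmol → 97.49
Sum: 24.25 + 774.9 + 97.49 = 896.64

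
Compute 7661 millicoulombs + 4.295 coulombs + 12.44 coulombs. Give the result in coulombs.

24.396 coulombs

In coulombs:
  7661 millicoulombs = 7661e-3 coulombs = 7.661
  4.295 coulombs → 4.295
  12.44 coulombs → 12.44
Sum: 7.661 + 4.295 + 12.44 = 24.396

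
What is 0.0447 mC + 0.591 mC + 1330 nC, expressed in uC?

637.03 uC

In uC:
  0.0447 mC = 0.0447 × 10³ uC = 44.7
  0.591 mC = 0.591 × 10³ uC = 591
  1330 nC = 1330 × 10⁻³ uC = 1.33
Sum: 44.7 + 591 + 1.33 = 637.03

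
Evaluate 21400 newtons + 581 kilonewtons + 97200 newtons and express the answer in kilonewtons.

699.6 kilonewtons

In kilonewtons:
  21400 newtons = 21400 × 10⁻³ kilonewtons = 21.4
  581 kilonewtons → 581
  97200 newtons = 97200 × 10⁻³ kilonewtons = 97.2
Sum: 21.4 + 581 + 97.2 = 699.6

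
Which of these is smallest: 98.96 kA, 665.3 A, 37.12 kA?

665.3 A

98.96 kA = 98960 A
665.3 A = 665.3 A
37.12 kA = 37120 A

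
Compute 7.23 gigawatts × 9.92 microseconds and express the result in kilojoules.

7.23 × 10^9 × 9.92 × 10^-6 = 71.7216 × 10^3 J

71.7216 kilojoules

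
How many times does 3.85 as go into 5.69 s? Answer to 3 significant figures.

1480000000000000000

(5.69) / (3.85e-18) = 1.478e18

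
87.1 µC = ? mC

micro = 10^-6, milli = 10^-3; factor is 10^-3.
87.1 × 10^-3 = 0.0871

0.0871 mC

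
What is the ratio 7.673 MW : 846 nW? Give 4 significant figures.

9070000000000

(7.673 × 10⁶) / (846 × 10⁻⁹) = 0.0090697 × 10¹⁵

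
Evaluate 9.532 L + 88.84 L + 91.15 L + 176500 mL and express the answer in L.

366.022 L

In L:
  9.532 L → 9.532
  88.84 L → 88.84
  91.15 L → 91.15
  176500 mL = 176500 × 10^-3 L = 176.5
Sum: 9.532 + 88.84 + 91.15 + 176.5 = 366.022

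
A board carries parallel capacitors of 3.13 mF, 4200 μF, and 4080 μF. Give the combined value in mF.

In mF:
  3.13 mF → 3.13
  4200 μF = 4200 × 10⁻³ mF = 4.2
  4080 μF = 4080 × 10⁻³ mF = 4.08
Sum: 3.13 + 4.2 + 4.08 = 11.41

11.41 mF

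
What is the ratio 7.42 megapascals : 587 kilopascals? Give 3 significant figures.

(7.42e6) / (587e3) = 0.01264e3

12.6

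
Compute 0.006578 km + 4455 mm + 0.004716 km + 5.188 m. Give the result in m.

In m:
  0.006578 km = 0.006578 × 10^3 m = 6.578
  4455 mm = 4455 × 10^-3 m = 4.455
  0.004716 km = 0.004716 × 10^3 m = 4.716
  5.188 m → 5.188
Sum: 6.578 + 4.455 + 4.716 + 5.188 = 20.937

20.937 m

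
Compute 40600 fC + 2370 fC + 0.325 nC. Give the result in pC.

In pC:
  40600 fC = 40600 × 10^-3 pC = 40.6
  2370 fC = 2370 × 10^-3 pC = 2.37
  0.325 nC = 0.325 × 10^3 pC = 325
Sum: 40.6 + 2.37 + 325 = 367.97

367.97 pC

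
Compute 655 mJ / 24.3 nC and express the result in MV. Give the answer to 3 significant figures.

27.0 MV

(655 × 10⁻³) / (24.3 × 10⁻⁹) = 26.955 × 10⁶ V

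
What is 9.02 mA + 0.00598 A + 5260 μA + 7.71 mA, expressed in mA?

27.97 mA

In mA:
  9.02 mA → 9.02
  0.00598 A = 0.00598 × 10³ mA = 5.98
  5260 μA = 5260 × 10⁻³ mA = 5.26
  7.71 mA → 7.71
Sum: 9.02 + 5.98 + 5.26 + 7.71 = 27.97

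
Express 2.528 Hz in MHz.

0.000002528 MHz

(no prefix) = 10^0, mega = 10^6; factor is 10^-6.
2.528 × 10^-6 = 0.000002528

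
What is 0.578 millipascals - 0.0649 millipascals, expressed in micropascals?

513.1 micropascals

In micropascals:
  0.578 millipascals = 0.578 × 10³ micropascals = 578
  0.0649 millipascals = 0.0649 × 10³ micropascals = 64.9
Difference: 578 - 64.9 = 513.1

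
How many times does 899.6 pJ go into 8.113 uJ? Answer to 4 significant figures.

(8.113e-6) / (899.6e-12) = 0.0090185e6

9018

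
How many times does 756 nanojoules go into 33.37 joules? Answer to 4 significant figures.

(33.37) / (756 × 10⁻⁹) = 0.04414 × 10⁹

44140000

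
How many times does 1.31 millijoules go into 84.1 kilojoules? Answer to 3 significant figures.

64200000

(84.1 × 10^3) / (1.31 × 10^-3) = 64.2 × 10^6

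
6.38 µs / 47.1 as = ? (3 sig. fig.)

135000000000

(6.38 × 10⁻⁶) / (47.1 × 10⁻¹⁸) = 0.1355 × 10¹²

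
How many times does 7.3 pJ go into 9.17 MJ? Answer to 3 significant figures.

(9.17e6) / (7.3e-12) = 1.256e18

1260000000000000000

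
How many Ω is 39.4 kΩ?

39400 Ω

kilo = 10³, (no prefix) = 10⁰; factor is 10³.
39.4 × 10³ = 39400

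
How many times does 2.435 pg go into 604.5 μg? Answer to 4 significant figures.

248300000

(604.5 × 10⁻⁶) / (2.435 × 10⁻¹²) = 248.25 × 10⁶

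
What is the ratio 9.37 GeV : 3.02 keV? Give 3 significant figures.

3100000

(9.37 × 10⁹) / (3.02 × 10³) = 3.103 × 10⁶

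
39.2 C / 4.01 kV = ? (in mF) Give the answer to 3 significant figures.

9.78 mF

(39.2) / (4.01 × 10^3) = 9.7756 × 10^-3 F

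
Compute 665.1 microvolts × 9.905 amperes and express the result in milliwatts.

665.1 × 10⁻⁶ × 9.905 = 6587.8155 × 10⁻⁶ W

6.5878155 milliwatts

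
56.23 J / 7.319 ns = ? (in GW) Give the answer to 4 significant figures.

(56.23) / (7.319 × 10⁻⁹) = 7.68274 × 10⁹ W

7.683 GW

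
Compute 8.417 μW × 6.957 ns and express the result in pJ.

0.058557069 pJ

8.417 × 10⁻⁶ × 6.957 × 10⁻⁹ = 58.557069 × 10⁻¹⁵ J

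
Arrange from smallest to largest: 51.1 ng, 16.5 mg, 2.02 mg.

51.1 ng = 0.0000000511 g
16.5 mg = 0.0165 g
2.02 mg = 0.00202 g

51.1 ng < 2.02 mg < 16.5 mg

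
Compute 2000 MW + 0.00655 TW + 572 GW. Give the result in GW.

In GW:
  2000 MW = 2000 × 10^-3 GW = 2
  0.00655 TW = 0.00655 × 10^3 GW = 6.55
  572 GW → 572
Sum: 2 + 6.55 + 572 = 580.55

580.55 GW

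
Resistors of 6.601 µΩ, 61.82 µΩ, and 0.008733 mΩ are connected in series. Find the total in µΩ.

77.154 µΩ

In µΩ:
  6.601 µΩ → 6.601
  61.82 µΩ → 61.82
  0.008733 mΩ = 0.008733 × 10³ µΩ = 8.733
Sum: 6.601 + 61.82 + 8.733 = 77.154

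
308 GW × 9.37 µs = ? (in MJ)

2.88596 MJ

308 × 10⁹ × 9.37 × 10⁻⁶ = 2885.96 × 10³ J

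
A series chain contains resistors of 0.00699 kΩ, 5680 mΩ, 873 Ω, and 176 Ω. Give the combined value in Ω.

1061.67 Ω

In Ω:
  0.00699 kΩ = 0.00699e3 Ω = 6.99
  5680 mΩ = 5680e-3 Ω = 5.68
  873 Ω → 873
  176 Ω → 176
Sum: 6.99 + 5.68 + 873 + 176 = 1061.67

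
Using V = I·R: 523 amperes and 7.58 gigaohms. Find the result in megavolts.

3964340 megavolts

523 × 7.58 × 10^9 = 3964.34 × 10^9 V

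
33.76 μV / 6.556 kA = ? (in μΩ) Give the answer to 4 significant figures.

(33.76 × 10⁻⁶) / (6.556 × 10³) = 5.14948 × 10⁻⁹ Ω

0.005149 μΩ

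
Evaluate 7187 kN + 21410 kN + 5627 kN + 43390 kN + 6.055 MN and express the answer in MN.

In MN:
  7187 kN = 7187e-3 MN = 7.187
  21410 kN = 21410e-3 MN = 21.41
  5627 kN = 5627e-3 MN = 5.627
  43390 kN = 43390e-3 MN = 43.39
  6.055 MN → 6.055
Sum: 7.187 + 21.41 + 5.627 + 43.39 + 6.055 = 83.669

83.669 MN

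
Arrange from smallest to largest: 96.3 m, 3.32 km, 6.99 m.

6.99 m < 96.3 m < 3.32 km

96.3 m = 96.3 m
3.32 km = 3320 m
6.99 m = 6.99 m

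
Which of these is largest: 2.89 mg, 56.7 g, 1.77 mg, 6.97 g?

2.89 mg = 0.00289 g
56.7 g = 56.7 g
1.77 mg = 0.00177 g
6.97 g = 6.97 g

56.7 g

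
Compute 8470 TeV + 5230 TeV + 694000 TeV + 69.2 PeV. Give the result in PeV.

In PeV:
  8470 TeV = 8470e-3 PeV = 8.47
  5230 TeV = 5230e-3 PeV = 5.23
  694000 TeV = 694000e-3 PeV = 694
  69.2 PeV → 69.2
Sum: 8.47 + 5.23 + 694 + 69.2 = 776.9

776.9 PeV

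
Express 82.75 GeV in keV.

giga = 10^9, kilo = 10^3; factor is 10^6.
82.75 × 10^6 = 82750000

82750000 keV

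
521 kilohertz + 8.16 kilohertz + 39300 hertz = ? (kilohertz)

568.46 kilohertz

In kilohertz:
  521 kilohertz → 521
  8.16 kilohertz → 8.16
  39300 hertz = 39300 × 10⁻³ kilohertz = 39.3
Sum: 521 + 8.16 + 39.3 = 568.46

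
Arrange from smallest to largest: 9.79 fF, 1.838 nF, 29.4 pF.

9.79 fF = 0.00000000000000979 F
1.838 nF = 0.000000001838 F
29.4 pF = 0.0000000000294 F

9.79 fF < 29.4 pF < 1.838 nF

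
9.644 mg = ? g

milli = 10^-3, (no prefix) = 10^0; factor is 10^-3.
9.644 × 10^-3 = 0.009644

0.009644 g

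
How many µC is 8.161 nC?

nano = 10⁻⁹, micro = 10⁻⁶; factor is 10⁻³.
8.161 × 10⁻³ = 0.008161

0.008161 µC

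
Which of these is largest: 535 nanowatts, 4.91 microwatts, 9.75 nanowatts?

535 nanowatts = 0.000000535 watts
4.91 microwatts = 0.00000491 watts
9.75 nanowatts = 0.00000000975 watts

4.91 microwatts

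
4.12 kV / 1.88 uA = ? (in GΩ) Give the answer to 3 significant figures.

2.19 GΩ

(4.12 × 10^3) / (1.88 × 10^-6) = 2.1915 × 10^9 Ω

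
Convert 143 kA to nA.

kilo = 10^3, nano = 10^-9; factor is 10^12.
143 × 10^12 = 143000000000000

143000000000000 nA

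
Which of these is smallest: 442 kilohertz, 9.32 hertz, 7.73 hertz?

7.73 hertz

442 kilohertz = 442000 hertz
9.32 hertz = 9.32 hertz
7.73 hertz = 7.73 hertz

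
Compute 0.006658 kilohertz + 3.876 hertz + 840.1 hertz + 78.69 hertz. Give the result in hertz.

929.324 hertz

In hertz:
  0.006658 kilohertz = 0.006658 × 10³ hertz = 6.658
  3.876 hertz → 3.876
  840.1 hertz → 840.1
  78.69 hertz → 78.69
Sum: 6.658 + 3.876 + 840.1 + 78.69 = 929.324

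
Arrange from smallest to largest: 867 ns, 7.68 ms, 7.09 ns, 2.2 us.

867 ns = 0.000000867 s
7.68 ms = 0.00768 s
7.09 ns = 0.00000000709 s
2.2 us = 0.0000022 s

7.09 ns < 867 ns < 2.2 us < 7.68 ms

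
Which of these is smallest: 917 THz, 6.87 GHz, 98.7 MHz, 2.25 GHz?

917 THz = 917000000000000 Hz
6.87 GHz = 6870000000 Hz
98.7 MHz = 98700000 Hz
2.25 GHz = 2250000000 Hz

98.7 MHz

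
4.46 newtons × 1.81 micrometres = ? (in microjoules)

4.46 × 1.81 × 10^-6 = 8.0726 × 10^-6 J

8.0726 microjoules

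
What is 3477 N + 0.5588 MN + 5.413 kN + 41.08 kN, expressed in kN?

In kN:
  3477 N = 3477e-3 kN = 3.477
  0.5588 MN = 0.5588e3 kN = 558.8
  5.413 kN → 5.413
  41.08 kN → 41.08
Sum: 3.477 + 558.8 + 5.413 + 41.08 = 608.77

608.77 kN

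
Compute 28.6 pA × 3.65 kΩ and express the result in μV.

0.10439 μV

28.6 × 10^-12 × 3.65 × 10^3 = 104.39 × 10^-9 V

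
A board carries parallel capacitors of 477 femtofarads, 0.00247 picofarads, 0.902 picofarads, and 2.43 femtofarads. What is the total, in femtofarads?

1383.9 femtofarads

In femtofarads:
  477 femtofarads → 477
  0.00247 picofarads = 0.00247 × 10³ femtofarads = 2.47
  0.902 picofarads = 0.902 × 10³ femtofarads = 902
  2.43 femtofarads → 2.43
Sum: 477 + 2.47 + 902 + 2.43 = 1383.9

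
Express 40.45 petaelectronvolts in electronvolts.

40450000000000000 electronvolts

peta = 10^15, (no prefix) = 10^0; factor is 10^15.
40.45 × 10^15 = 40450000000000000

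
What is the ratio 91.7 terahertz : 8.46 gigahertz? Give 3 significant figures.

10800

(91.7 × 10¹²) / (8.46 × 10⁹) = 10.84 × 10³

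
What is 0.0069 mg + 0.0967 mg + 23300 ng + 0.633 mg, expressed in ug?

759.9 ug

In ug:
  0.0069 mg = 0.0069 × 10³ ug = 6.9
  0.0967 mg = 0.0967 × 10³ ug = 96.7
  23300 ng = 23300 × 10⁻³ ug = 23.3
  0.633 mg = 0.633 × 10³ ug = 633
Sum: 6.9 + 96.7 + 23.3 + 633 = 759.9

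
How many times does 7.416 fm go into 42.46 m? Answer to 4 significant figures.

5725000000000000

(42.46) / (7.416e-15) = 5.7255e15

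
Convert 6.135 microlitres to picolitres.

micro = 1e-6, pico = 1e-12; factor is 1e6.
6.135 × 1e6 = 6135000

6135000 picolitres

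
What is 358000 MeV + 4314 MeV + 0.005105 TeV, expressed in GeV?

367.419 GeV

In GeV:
  358000 MeV = 358000 × 10^-3 GeV = 358
  4314 MeV = 4314 × 10^-3 GeV = 4.314
  0.005105 TeV = 0.005105 × 10^3 GeV = 5.105
Sum: 358 + 4.314 + 5.105 = 367.419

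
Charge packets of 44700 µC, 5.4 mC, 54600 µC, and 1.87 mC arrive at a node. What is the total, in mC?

106.57 mC

In mC:
  44700 µC = 44700 × 10⁻³ mC = 44.7
  5.4 mC → 5.4
  54600 µC = 54600 × 10⁻³ mC = 54.6
  1.87 mC → 1.87
Sum: 44.7 + 5.4 + 54.6 + 1.87 = 106.57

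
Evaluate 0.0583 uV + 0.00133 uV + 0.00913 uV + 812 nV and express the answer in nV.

880.76 nV

In nV:
  0.0583 uV = 0.0583 × 10^3 nV = 58.3
  0.00133 uV = 0.00133 × 10^3 nV = 1.33
  0.00913 uV = 0.00913 × 10^3 nV = 9.13
  812 nV → 812
Sum: 58.3 + 1.33 + 9.13 + 812 = 880.76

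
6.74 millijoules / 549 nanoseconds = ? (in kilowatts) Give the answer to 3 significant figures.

12.3 kilowatts

(6.74 × 10^-3) / (549 × 10^-9) = 0.012277 × 10^6 W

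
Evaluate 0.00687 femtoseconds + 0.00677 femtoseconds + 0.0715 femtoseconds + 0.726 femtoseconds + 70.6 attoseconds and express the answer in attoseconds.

In attoseconds:
  0.00687 femtoseconds = 0.00687e3 attoseconds = 6.87
  0.00677 femtoseconds = 0.00677e3 attoseconds = 6.77
  0.0715 femtoseconds = 0.0715e3 attoseconds = 71.5
  0.726 femtoseconds = 0.726e3 attoseconds = 726
  70.6 attoseconds → 70.6
Sum: 6.87 + 6.77 + 71.5 + 726 + 70.6 = 881.74

881.74 attoseconds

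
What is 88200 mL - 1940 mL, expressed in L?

In L:
  88200 mL = 88200e-3 L = 88.2
  1940 mL = 1940e-3 L = 1.94
Difference: 88.2 - 1.94 = 86.26

86.26 L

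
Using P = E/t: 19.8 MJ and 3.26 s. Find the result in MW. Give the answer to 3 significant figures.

6.07 MW

(19.8e6) / (3.26) = 6.0736e6 W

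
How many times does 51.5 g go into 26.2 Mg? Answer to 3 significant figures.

(26.2e6) / (51.5) = 0.5087e6

509000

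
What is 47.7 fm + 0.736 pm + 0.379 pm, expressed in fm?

1162.7 fm

In fm:
  47.7 fm → 47.7
  0.736 pm = 0.736 × 10³ fm = 736
  0.379 pm = 0.379 × 10³ fm = 379
Sum: 47.7 + 736 + 379 = 1162.7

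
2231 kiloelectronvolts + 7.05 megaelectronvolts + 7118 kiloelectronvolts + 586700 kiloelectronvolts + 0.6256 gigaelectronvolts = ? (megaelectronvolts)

1228.699 megaelectronvolts

In megaelectronvolts:
  2231 kiloelectronvolts = 2231 × 10^-3 megaelectronvolts = 2.231
  7.05 megaelectronvolts → 7.05
  7118 kiloelectronvolts = 7118 × 10^-3 megaelectronvolts = 7.118
  586700 kiloelectronvolts = 586700 × 10^-3 megaelectronvolts = 586.7
  0.6256 gigaelectronvolts = 0.6256 × 10^3 megaelectronvolts = 625.6
Sum: 2.231 + 7.05 + 7.118 + 586.7 + 625.6 = 1228.699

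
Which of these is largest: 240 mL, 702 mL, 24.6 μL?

240 mL = 0.24 L
702 mL = 0.702 L
24.6 μL = 0.0000246 L

702 mL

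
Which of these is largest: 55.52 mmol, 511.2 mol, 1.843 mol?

511.2 mol

55.52 mmol = 0.05552 mol
511.2 mol = 511.2 mol
1.843 mol = 1.843 mol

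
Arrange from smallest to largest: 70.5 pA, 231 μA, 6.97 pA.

70.5 pA = 0.0000000000705 A
231 μA = 0.000231 A
6.97 pA = 0.00000000000697 A

6.97 pA < 70.5 pA < 231 μA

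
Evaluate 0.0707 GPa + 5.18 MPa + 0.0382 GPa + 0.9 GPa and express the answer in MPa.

In MPa:
  0.0707 GPa = 0.0707e3 MPa = 70.7
  5.18 MPa → 5.18
  0.0382 GPa = 0.0382e3 MPa = 38.2
  0.9 GPa = 0.9e3 MPa = 900
Sum: 70.7 + 5.18 + 38.2 + 900 = 1014.08

1014.08 MPa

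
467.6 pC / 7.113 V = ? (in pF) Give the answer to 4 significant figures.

65.74 pF

(467.6 × 10^-12) / (7.113) = 65.7388 × 10^-12 F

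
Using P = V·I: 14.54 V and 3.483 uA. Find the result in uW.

14.54 × 3.483 × 10^-6 = 50.64282 × 10^-6 W

50.64282 uW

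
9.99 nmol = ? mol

nano = 10⁻⁹, (no prefix) = 10⁰; factor is 10⁻⁹.
9.99 × 10⁻⁹ = 0.00000000999

0.00000000999 mol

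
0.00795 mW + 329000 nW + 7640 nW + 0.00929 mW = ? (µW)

In µW:
  0.00795 mW = 0.00795 × 10³ µW = 7.95
  329000 nW = 329000 × 10⁻³ µW = 329
  7640 nW = 7640 × 10⁻³ µW = 7.64
  0.00929 mW = 0.00929 × 10³ µW = 9.29
Sum: 7.95 + 329 + 7.64 + 9.29 = 353.88

353.88 µW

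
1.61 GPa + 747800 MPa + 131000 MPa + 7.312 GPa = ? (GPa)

887.722 GPa

In GPa:
  1.61 GPa → 1.61
  747800 MPa = 747800e-3 GPa = 747.8
  131000 MPa = 131000e-3 GPa = 131
  7.312 GPa → 7.312
Sum: 1.61 + 747.8 + 131 + 7.312 = 887.722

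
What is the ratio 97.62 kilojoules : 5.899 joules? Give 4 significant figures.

(97.62e3) / (5.899) = 16.549e3

16550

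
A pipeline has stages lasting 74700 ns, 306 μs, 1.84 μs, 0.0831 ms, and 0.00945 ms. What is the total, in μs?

475.09 μs

In μs:
  74700 ns = 74700e-3 μs = 74.7
  306 μs → 306
  1.84 μs → 1.84
  0.0831 ms = 0.0831e3 μs = 83.1
  0.00945 ms = 0.00945e3 μs = 9.45
Sum: 74.7 + 306 + 1.84 + 83.1 + 9.45 = 475.09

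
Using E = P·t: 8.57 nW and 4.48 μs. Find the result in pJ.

0.0383936 pJ

8.57e-9 × 4.48e-6 = 38.3936e-15 J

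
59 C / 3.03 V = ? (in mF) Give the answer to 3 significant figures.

19500 mF

(59) / (3.03) = 19.472 F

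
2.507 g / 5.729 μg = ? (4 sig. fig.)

437600

(2.507) / (5.729 × 10^-6) = 0.4376 × 10^6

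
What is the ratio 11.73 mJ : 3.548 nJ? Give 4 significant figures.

(11.73e-3) / (3.548e-9) = 3.3061e6

3306000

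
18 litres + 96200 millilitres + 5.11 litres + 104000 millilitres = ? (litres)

223.31 litres

In litres:
  18 litres → 18
  96200 millilitres = 96200e-3 litres = 96.2
  5.11 litres → 5.11
  104000 millilitres = 104000e-3 litres = 104
Sum: 18 + 96.2 + 5.11 + 104 = 223.31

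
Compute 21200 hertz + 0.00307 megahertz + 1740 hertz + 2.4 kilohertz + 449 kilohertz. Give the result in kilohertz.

In kilohertz:
  21200 hertz = 21200e-3 kilohertz = 21.2
  0.00307 megahertz = 0.00307e3 kilohertz = 3.07
  1740 hertz = 1740e-3 kilohertz = 1.74
  2.4 kilohertz → 2.4
  449 kilohertz → 449
Sum: 21.2 + 3.07 + 1.74 + 2.4 + 449 = 477.41

477.41 kilohertz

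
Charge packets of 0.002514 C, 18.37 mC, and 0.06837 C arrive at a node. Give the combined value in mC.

In mC:
  0.002514 C = 0.002514 × 10^3 mC = 2.514
  18.37 mC → 18.37
  0.06837 C = 0.06837 × 10^3 mC = 68.37
Sum: 2.514 + 18.37 + 68.37 = 89.254

89.254 mC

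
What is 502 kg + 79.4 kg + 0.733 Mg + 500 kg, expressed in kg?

In kg:
  502 kg → 502
  79.4 kg → 79.4
  0.733 Mg = 0.733 × 10³ kg = 733
  500 kg → 500
Sum: 502 + 79.4 + 733 + 500 = 1814.4

1814.4 kg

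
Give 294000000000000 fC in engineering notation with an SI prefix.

= 294e-3 C; 1e-3 is milli.

294 mC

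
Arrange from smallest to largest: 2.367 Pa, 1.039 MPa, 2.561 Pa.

2.367 Pa < 2.561 Pa < 1.039 MPa

2.367 Pa = 2.367 Pa
1.039 MPa = 1039000 Pa
2.561 Pa = 2.561 Pa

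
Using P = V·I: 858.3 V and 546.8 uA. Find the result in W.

858.3 × 546.8 × 10^-6 = 469318.44 × 10^-6 W

0.46931844 W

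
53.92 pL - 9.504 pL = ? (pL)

In pL:
  53.92 pL → 53.92
  9.504 pL → 9.504
Difference: 53.92 - 9.504 = 44.416

44.416 pL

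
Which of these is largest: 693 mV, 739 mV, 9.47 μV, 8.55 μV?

739 mV

693 mV = 0.693 V
739 mV = 0.739 V
9.47 μV = 0.00000947 V
8.55 μV = 0.00000855 V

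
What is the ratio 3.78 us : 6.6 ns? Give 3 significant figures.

573

(3.78 × 10^-6) / (6.6 × 10^-9) = 0.5727 × 10^3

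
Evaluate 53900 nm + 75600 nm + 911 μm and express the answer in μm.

In μm:
  53900 nm = 53900 × 10⁻³ μm = 53.9
  75600 nm = 75600 × 10⁻³ μm = 75.6
  911 μm → 911
Sum: 53.9 + 75.6 + 911 = 1040.5

1040.5 μm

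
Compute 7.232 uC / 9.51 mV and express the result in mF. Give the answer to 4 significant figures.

0.7605 mF

(7.232 × 10⁻⁶) / (9.51 × 10⁻³) = 0.760463 × 10⁻³ F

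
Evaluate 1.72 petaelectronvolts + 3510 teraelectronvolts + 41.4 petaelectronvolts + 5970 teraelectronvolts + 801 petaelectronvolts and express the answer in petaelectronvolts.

In petaelectronvolts:
  1.72 petaelectronvolts → 1.72
  3510 teraelectronvolts = 3510 × 10⁻³ petaelectronvolts = 3.51
  41.4 petaelectronvolts → 41.4
  5970 teraelectronvolts = 5970 × 10⁻³ petaelectronvolts = 5.97
  801 petaelectronvolts → 801
Sum: 1.72 + 3.51 + 41.4 + 5.97 + 801 = 853.6

853.6 petaelectronvolts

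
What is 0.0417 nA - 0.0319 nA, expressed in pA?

In pA:
  0.0417 nA = 0.0417e3 pA = 41.7
  0.0319 nA = 0.0319e3 pA = 31.9
Difference: 41.7 - 31.9 = 9.8

9.8 pA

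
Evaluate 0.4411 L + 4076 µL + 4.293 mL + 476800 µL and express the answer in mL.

In mL:
  0.4411 L = 0.4411 × 10³ mL = 441.1
  4076 µL = 4076 × 10⁻³ mL = 4.076
  4.293 mL → 4.293
  476800 µL = 476800 × 10⁻³ mL = 476.8
Sum: 441.1 + 4.076 + 4.293 + 476.8 = 926.269

926.269 mL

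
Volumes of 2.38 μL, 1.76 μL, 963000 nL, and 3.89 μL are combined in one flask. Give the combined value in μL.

In μL:
  2.38 μL → 2.38
  1.76 μL → 1.76
  963000 nL = 963000 × 10^-3 μL = 963
  3.89 μL → 3.89
Sum: 2.38 + 1.76 + 963 + 3.89 = 971.03

971.03 μL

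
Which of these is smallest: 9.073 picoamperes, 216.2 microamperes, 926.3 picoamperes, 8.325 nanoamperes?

9.073 picoamperes = 0.000000000009073 amperes
216.2 microamperes = 0.0002162 amperes
926.3 picoamperes = 0.0000000009263 amperes
8.325 nanoamperes = 0.000000008325 amperes

9.073 picoamperes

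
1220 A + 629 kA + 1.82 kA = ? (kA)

In kA:
  1220 A = 1220 × 10⁻³ kA = 1.22
  629 kA → 629
  1.82 kA → 1.82
Sum: 1.22 + 629 + 1.82 = 632.04

632.04 kA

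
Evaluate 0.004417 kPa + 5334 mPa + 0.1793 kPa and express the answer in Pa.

189.051 Pa

In Pa:
  0.004417 kPa = 0.004417 × 10^3 Pa = 4.417
  5334 mPa = 5334 × 10^-3 Pa = 5.334
  0.1793 kPa = 0.1793 × 10^3 Pa = 179.3
Sum: 4.417 + 5.334 + 179.3 = 189.051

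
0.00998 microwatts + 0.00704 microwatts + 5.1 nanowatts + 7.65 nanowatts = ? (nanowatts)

In nanowatts:
  0.00998 microwatts = 0.00998 × 10^3 nanowatts = 9.98
  0.00704 microwatts = 0.00704 × 10^3 nanowatts = 7.04
  5.1 nanowatts → 5.1
  7.65 nanowatts → 7.65
Sum: 9.98 + 7.04 + 5.1 + 7.65 = 29.77

29.77 nanowatts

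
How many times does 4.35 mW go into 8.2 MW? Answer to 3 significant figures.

(8.2 × 10⁶) / (4.35 × 10⁻³) = 1.885 × 10⁹

1890000000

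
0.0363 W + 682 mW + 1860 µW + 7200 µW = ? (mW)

In mW:
  0.0363 W = 0.0363e3 mW = 36.3
  682 mW → 682
  1860 µW = 1860e-3 mW = 1.86
  7200 µW = 7200e-3 mW = 7.2
Sum: 36.3 + 682 + 1.86 + 7.2 = 727.36

727.36 mW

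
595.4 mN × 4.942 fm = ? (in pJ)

595.4e-3 × 4.942e-15 = 2942.4668e-18 J

0.0029424668 pJ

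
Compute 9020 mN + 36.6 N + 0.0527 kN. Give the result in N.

98.32 N

In N:
  9020 mN = 9020e-3 N = 9.02
  36.6 N → 36.6
  0.0527 kN = 0.0527e3 N = 52.7
Sum: 9.02 + 36.6 + 52.7 = 98.32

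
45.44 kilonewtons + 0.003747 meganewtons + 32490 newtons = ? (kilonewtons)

81.677 kilonewtons

In kilonewtons:
  45.44 kilonewtons → 45.44
  0.003747 meganewtons = 0.003747 × 10^3 kilonewtons = 3.747
  32490 newtons = 32490 × 10^-3 kilonewtons = 32.49
Sum: 45.44 + 3.747 + 32.49 = 81.677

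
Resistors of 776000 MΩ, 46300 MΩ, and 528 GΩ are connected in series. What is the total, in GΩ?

In GΩ:
  776000 MΩ = 776000 × 10^-3 GΩ = 776
  46300 MΩ = 46300 × 10^-3 GΩ = 46.3
  528 GΩ → 528
Sum: 776 + 46.3 + 528 = 1350.3

1350.3 GΩ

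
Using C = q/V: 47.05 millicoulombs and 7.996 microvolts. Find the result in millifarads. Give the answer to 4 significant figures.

5884000 millifarads

(47.05e-3) / (7.996e-6) = 5.88419e3 F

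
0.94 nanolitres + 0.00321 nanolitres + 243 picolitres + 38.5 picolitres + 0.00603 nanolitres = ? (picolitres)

In picolitres:
  0.94 nanolitres = 0.94e3 picolitres = 940
  0.00321 nanolitres = 0.00321e3 picolitres = 3.21
  243 picolitres → 243
  38.5 picolitres → 38.5
  0.00603 nanolitres = 0.00603e3 picolitres = 6.03
Sum: 940 + 3.21 + 243 + 38.5 + 6.03 = 1230.74

1230.74 picolitres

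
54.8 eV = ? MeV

0.0000548 MeV

(no prefix) = 1e0, mega = 1e6; factor is 1e-6.
54.8 × 1e-6 = 0.0000548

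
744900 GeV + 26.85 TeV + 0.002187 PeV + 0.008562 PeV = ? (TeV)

In TeV:
  744900 GeV = 744900 × 10^-3 TeV = 744.9
  26.85 TeV → 26.85
  0.002187 PeV = 0.002187 × 10^3 TeV = 2.187
  0.008562 PeV = 0.008562 × 10^3 TeV = 8.562
Sum: 744.9 + 26.85 + 2.187 + 8.562 = 782.499

782.499 TeV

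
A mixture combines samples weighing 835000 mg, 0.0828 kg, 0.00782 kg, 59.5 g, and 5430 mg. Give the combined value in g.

In g:
  835000 mg = 835000e-3 g = 835
  0.0828 kg = 0.0828e3 g = 82.8
  0.00782 kg = 0.00782e3 g = 7.82
  59.5 g → 59.5
  5430 mg = 5430e-3 g = 5.43
Sum: 835 + 82.8 + 7.82 + 59.5 + 5.43 = 990.55

990.55 g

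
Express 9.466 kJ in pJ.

kilo = 1e3, pico = 1e-12; factor is 1e15.
9.466 × 1e15 = 9466000000000000

9466000000000000 pJ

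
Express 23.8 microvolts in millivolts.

micro = 1e-6, milli = 1e-3; factor is 1e-3.
23.8 × 1e-3 = 0.0238

0.0238 millivolts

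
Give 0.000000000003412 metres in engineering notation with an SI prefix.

= 3.412e-12 metres; 1e-12 is pico.

3.412 picometres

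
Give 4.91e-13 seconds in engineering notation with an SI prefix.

= 491e-15 seconds; 1e-15 is femto.

491 femtoseconds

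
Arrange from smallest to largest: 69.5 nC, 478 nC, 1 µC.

69.5 nC = 0.0000000695 C
478 nC = 0.000000478 C
1 µC = 0.000001 C

69.5 nC < 478 nC < 1 µC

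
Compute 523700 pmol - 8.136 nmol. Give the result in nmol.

515.564 nmol

In nmol:
  523700 pmol = 523700 × 10^-3 nmol = 523.7
  8.136 nmol → 8.136
Difference: 523.7 - 8.136 = 515.564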